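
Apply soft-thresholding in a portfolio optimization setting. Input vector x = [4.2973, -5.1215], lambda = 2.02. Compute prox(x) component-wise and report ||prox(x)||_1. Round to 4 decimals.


Soft-thresholding with lambda = 2.02:
prox(4.2973) = sign(4.2973)*max(|4.2973| - 2.02, 0) = 2.2773
prox(-5.1215) = sign(-5.1215)*max(|-5.1215| - 2.02, 0) = -3.1015
prox(x) = [2.2773, -3.1015]
||prox(x)||_1 = 2.2773 + 3.1015 = 5.3788


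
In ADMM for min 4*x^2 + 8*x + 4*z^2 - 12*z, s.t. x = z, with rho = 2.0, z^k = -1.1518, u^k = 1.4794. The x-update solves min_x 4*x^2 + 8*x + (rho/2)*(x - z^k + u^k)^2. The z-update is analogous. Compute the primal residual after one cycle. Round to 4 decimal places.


ADMM iteration with rho = 2.0, z^k = -1.1518, u^k = 1.4794
Step 1: x-update.
Minimize 4*x^2 + 8*x + (2.0/2)*(x + 1.1518 + 1.4794)^2
FOC: (2*4 + 2.0)*x = -8 + 2.0*(-1.1518 - 1.4794)
x^{k+1} = -1.3262
Step 2: z-update.
Minimize 4*z^2 - 12*z + (2.0/2)*(-1.3262 - z + 1.4794)^2
FOC: (2*4 + 2.0)*z = 12 + 2.0*(-1.3262 + 1.4794)
z^{k+1} = 1.2306
Step 3: u-update.
u^{k+1} = 1.4794 - 1.3262 - 1.2306 = -1.0775
Step 4: Primal residual = |-1.3262 - 1.2306| = 2.5569


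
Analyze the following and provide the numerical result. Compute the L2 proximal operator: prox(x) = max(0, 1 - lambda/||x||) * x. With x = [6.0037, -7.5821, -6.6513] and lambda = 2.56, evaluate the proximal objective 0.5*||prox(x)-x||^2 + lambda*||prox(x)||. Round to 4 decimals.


Step 1: Compute ||x||.
||x|| = 11.7377
Step 2: Compute scaling factor.
scale = max(0, 1 - 2.56/11.7377) = 0.7819
Step 3: prox(x) = [4.6943, -5.9284, -5.2006]
||prox(x)|| = 9.1777
Step 4: Proximal objective.
0.5*||prox-x||^2 = 3.2768
lambda*||prox|| = 23.4949
Total = 26.7716


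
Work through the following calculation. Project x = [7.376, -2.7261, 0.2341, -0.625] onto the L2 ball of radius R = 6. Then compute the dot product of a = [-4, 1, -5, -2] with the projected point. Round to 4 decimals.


Step 1: Compute ||x|| (intermediates to 6 decimals).
||x|| = sqrt(7.376^2 + (-2.7261)^2 + 0.2341^2 + (-0.625)^2) = 7.891922
Step 2: Project.
Since ||x|| > R, scale = R/||x|| = 6/7.891922 = 0.760271, proj(x) = scale * x
proj(x) = [5.607759, -2.072575, 0.177979, -0.475169]
Step 3: Dot product.
a^T * proj(x) = -4*5.607759 + 1*(-2.072575) - 5*0.177979 - 2*(-0.475169) = -24.4432


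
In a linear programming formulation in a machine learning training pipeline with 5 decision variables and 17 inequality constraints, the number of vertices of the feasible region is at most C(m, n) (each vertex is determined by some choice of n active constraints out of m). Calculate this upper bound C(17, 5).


Each vertex corresponds to some choice of n active constraints out of m, so the number of vertices is at most C(m, n) = m! / (n!(m-n)!).
m = 17, n = 5
Numerator: 17 * 16 * 15 * 14 * 13
Denominator: 5! = 120
C(17, 5) = 6188


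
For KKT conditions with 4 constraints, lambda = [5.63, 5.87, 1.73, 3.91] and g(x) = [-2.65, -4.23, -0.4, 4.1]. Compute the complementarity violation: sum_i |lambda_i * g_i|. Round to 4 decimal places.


KKT complementary slackness check:
lambda_1 * g_1 = 5.63 * -2.65 = -14.9195
lambda_2 * g_2 = 5.87 * -4.23 = -24.8301
lambda_3 * g_3 = 1.73 * -0.4 = -0.692
lambda_4 * g_4 = 3.91 * 4.1 = 16.031
Total violation = 14.9195 + 24.8301 + 0.692 + 16.031 = 56.4726


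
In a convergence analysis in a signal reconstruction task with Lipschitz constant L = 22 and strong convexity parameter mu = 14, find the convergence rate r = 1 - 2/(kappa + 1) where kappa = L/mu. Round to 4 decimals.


Step 1: Compute the condition number.
kappa = L/mu = 22/14 = 1.5714
Step 2: Compute the convergence rate.
r = 1 - 2/(kappa + 1) = 1 - 2*mu/(L + mu) = (L - mu)/(L + mu) = 8/36 = 0.2222


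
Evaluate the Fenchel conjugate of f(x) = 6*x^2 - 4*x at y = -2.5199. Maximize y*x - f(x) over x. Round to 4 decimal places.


f*(y) = sup_x {y*x - a*x^2 - b*x} = sup_x {(y-b)*x - a*x^2}
FOC: (y - b) - 2a*x = 0 => x* = (y - b)/(2a)
x* = (-2.5199 + 4)/(2*6) = 0.1233
f*(-2.5199) = (y-b)^2/(4a) = (-2.5199 + 4)^2/(4*6)
= 2.1907/24 = 0.0913


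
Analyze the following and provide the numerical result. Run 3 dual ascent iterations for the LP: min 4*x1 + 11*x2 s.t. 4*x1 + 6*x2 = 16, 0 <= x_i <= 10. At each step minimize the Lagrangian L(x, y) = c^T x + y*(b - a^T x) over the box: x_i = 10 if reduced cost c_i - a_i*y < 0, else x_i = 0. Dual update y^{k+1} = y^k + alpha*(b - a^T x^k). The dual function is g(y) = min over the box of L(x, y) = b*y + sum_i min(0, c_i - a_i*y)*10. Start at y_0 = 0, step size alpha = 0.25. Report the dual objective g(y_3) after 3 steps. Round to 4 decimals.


Dual ascent for LP: min 4*x1 + 11*x2, 4*x1 + 6*x2 = 16, 0 <= x_i <= 10
Step 1: y^k = 0.0, reduced costs: (4.0, 11.0)
  x^k = (0.0, 0.0), subgradient = b - a^T x = 16.0
  y^{k+1} = 0.0 + 0.25*16.0 = 4.0
Step 2: y^k = 4.0, reduced costs: (-12.0, -13.0)
  x^k = (10.0, 10.0), subgradient = b - a^T x = -84.0
  y^{k+1} = 4.0 + 0.25*-84.0 = -17.0
Step 3: y^k = -17.0, reduced costs: (72.0, 113.0)
  x^k = (0.0, 0.0), subgradient = b - a^T x = 16.0
  y^{k+1} = -17.0 + 0.25*16.0 = -13.0
Dual objective at y_3 = -13.0: reduced costs (56.0, 89.0), box minimizer x = (0.0, 0.0)
g(y_3) = b*y + (c1 - a1*y)*x1 + (c2 - a2*y)*x2 = 16*(-13.0) + 56.0*0.0 + 89.0*0.0 = -208.0 + 0.0 + 0.0 = -208.0


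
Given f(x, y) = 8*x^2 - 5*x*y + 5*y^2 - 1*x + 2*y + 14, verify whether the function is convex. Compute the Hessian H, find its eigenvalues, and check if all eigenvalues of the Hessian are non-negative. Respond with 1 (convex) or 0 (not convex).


The Hessian of f(x,y) = 8*x^2 - 5*x*y + 5*y^2 - 1*x + 2*y + 14 is:
H = [[16, -5], [-5, 10]]
Trace = 16 + 10 = 26
Determinant = 16*10 - (-5)^2 = 135
Discriminant = (26)^2 - 4*135 = 136.0
Eigenvalues: lambda_1 = 7.169, lambda_2 = 18.831
The function is convex.

1


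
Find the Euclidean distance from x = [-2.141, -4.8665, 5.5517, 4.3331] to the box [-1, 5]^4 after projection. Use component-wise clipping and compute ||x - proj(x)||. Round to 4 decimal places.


Project each component onto [-1, 5].
clip(-2.141) = -1.0, clip(-4.8665) = -1.0, clip(5.5517) = 5.0, clip(4.3331) = 4.3331
Projection = [-1.0, -1.0, 5.0, 4.3331]
Squared diffs: [1.3019, 14.9498, 0.3044, 0.0]
Distance = sqrt(16.5561) = 4.0689


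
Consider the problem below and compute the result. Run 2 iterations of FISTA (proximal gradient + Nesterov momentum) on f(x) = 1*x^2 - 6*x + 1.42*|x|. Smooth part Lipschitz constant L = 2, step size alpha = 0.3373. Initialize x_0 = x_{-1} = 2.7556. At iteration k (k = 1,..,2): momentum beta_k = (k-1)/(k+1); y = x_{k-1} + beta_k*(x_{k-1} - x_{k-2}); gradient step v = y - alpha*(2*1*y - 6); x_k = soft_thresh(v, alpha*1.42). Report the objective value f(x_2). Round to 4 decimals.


FISTA on f(x) = 1*x^2 - 6*x + 1.42*|x|
L = 2, alpha = 0.3373
Iteration 1: beta = 0.0, y = 2.7556 + 0.0*(2.7556 - 2.7556) = 2.7556
  grad(y) = -0.4888, v = y - alpha*grad = 2.9205
  prox(v) = soft_thresh(2.9205, 0.479) = 2.4415
Iteration 2: beta = 0.3333, y = 2.4415 + 0.3333*(2.4415 - 2.7556) = 2.3368
  grad(y) = -1.3264, v = y - alpha*grad = 2.7842
  prox(v) = soft_thresh(2.7842, 0.479) = 2.3052
f(x_2) = 1*2.3052^2 - 6*2.3052 + 1.42*|2.3052| = -5.2439


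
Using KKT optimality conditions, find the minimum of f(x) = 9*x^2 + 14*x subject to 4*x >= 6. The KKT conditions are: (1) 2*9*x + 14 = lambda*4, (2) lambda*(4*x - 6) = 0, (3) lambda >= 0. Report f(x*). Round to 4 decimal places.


Step 1: Try lambda = 0 (constraint inactive).
x_unc = -14/(2*9) = -0.7778
Check: 4*-0.7778 = -3.1112 < 6 -- violated!
Step 2: Constraint must be active: 4*x = 6
x* = 6/4 = 1.5
lambda = (2*9*1.5 + 14)/4 = 10.25
Step 3: Compute optimal value.
f(x*) = 9*1.5^2 + 14*1.5 = 41.25


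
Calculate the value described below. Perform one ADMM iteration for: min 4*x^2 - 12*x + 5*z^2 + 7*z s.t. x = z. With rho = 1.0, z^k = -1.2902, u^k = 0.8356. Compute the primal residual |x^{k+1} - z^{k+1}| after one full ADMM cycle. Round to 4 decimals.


ADMM iteration with rho = 1.0, z^k = -1.2902, u^k = 0.8356
Step 1: x-update.
Minimize 4*x^2 - 12*x + (1.0/2)*(x + 1.2902 + 0.8356)^2
FOC: (2*4 + 1.0)*x = 12 + 1.0*(-1.2902 - 0.8356)
x^{k+1} = 1.0971
Step 2: z-update.
Minimize 5*z^2 + 7*z + (1.0/2)*(1.0971 - z + 0.8356)^2
FOC: (2*5 + 1.0)*z = -7 + 1.0*(1.0971 + 0.8356)
z^{k+1} = -0.4607
Step 3: u-update.
u^{k+1} = 0.8356 + 1.0971 + 0.4607 = 2.3934
Step 4: Primal residual = |1.0971 + 0.4607| = 1.5578


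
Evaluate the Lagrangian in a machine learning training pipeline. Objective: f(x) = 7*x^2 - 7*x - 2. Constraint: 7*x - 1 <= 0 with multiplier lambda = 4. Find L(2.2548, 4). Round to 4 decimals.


Step 1: Evaluate f(x).
f(2.2548) = 7*2.2548^2 - 7*2.2548 - 2 = 17.8053
Step 2: Evaluate g(x).
g(2.2548) = 7*2.2548 - 1 = 14.7836
Step 3: Compute Lagrangian.
L = 17.8053 + 4*14.7836 = 76.9397


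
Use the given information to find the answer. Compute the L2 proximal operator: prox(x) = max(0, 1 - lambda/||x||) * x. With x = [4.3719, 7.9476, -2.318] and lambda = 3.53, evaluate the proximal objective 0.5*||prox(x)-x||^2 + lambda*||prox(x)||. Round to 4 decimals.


Step 1: Compute ||x||.
||x|| = 9.3622
Step 2: Compute scaling factor.
scale = max(0, 1 - 3.53/9.3622) = 0.623
Step 3: prox(x) = [2.7235, 4.951, -1.444]
||prox(x)|| = 5.8322
Step 4: Proximal objective.
0.5*||prox-x||^2 = 6.2305
lambda*||prox|| = 20.5877
Total = 26.8182


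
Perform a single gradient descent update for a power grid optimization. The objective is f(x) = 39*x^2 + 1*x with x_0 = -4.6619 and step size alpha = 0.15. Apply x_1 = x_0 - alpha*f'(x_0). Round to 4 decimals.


We compute the gradient at x_0 and apply the update.
f'(x) = 78*x + 1
f'(-4.6619) = 78*-4.6619 + 1 = -362.6282
x_1 = -4.6619 - 0.15*-362.6282 = 49.7323


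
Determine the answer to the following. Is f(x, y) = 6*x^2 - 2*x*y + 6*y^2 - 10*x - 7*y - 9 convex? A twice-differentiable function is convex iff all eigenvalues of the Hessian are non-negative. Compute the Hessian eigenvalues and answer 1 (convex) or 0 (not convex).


The Hessian of f(x,y) = 6*x^2 - 2*x*y + 6*y^2 - 10*x - 7*y - 9 is:
H = [[12, -2], [-2, 12]]
Trace = 12 + 12 = 24
Determinant = 12*12 - (-2)^2 = 140
Discriminant = (24)^2 - 4*140 = 16.0
Eigenvalues: lambda_1 = 10.0, lambda_2 = 14.0
The function is convex.

1


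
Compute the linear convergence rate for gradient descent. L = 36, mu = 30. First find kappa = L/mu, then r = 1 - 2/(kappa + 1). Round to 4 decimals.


Step 1: Compute the condition number.
kappa = L/mu = 36/30 = 1.2
Step 2: Compute the convergence rate.
r = 1 - 2/(kappa + 1) = 1 - 2*mu/(L + mu) = (L - mu)/(L + mu) = 6/66 = 0.0909


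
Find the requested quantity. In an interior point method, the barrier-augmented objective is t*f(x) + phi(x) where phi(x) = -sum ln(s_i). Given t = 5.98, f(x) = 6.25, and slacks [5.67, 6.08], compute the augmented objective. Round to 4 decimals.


Step 1: Compute log-barrier.
ln values: [1.7352, 1.805]
phi = -(1.7352 + 1.805) = -3.5402
Step 2: Compute augmented objective.
t*f(x) = 5.98*6.25 = 37.375
Total = 37.375 - 3.5402 = 33.8348


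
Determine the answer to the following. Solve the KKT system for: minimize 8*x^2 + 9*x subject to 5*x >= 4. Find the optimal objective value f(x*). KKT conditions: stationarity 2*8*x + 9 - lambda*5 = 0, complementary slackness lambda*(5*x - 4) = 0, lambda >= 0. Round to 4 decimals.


Step 1: Try lambda = 0 (constraint inactive).
x_unc = -9/(2*8) = -0.5625
Check: 5*-0.5625 = -2.8125 < 4 -- violated!
Step 2: Constraint must be active: 5*x = 4
x* = 4/5 = 0.8
lambda = (2*8*0.8 + 9)/5 = 4.36
Step 3: Compute optimal value.
f(x*) = 8*0.8^2 + 9*0.8 = 12.32


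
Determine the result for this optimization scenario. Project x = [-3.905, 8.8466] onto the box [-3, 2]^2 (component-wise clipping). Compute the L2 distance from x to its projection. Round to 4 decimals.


Project each component onto [-3, 2].
clip(-3.905) = -3.0, clip(8.8466) = 2.0
Projection = [-3.0, 2.0]
Squared diffs: [0.819, 46.8759]
Distance = sqrt(47.6949) = 6.9062


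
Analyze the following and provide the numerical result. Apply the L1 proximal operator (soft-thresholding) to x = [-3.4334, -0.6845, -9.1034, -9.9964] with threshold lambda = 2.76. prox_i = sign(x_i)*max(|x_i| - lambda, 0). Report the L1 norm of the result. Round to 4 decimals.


Soft-thresholding with lambda = 2.76:
prox(-3.4334) = sign(-3.4334)*max(|-3.4334| - 2.76, 0) = -0.6734
prox(-0.6845) = sign(-0.6845)*max(|-0.6845| - 2.76, 0) = 0.0
prox(-9.1034) = sign(-9.1034)*max(|-9.1034| - 2.76, 0) = -6.3434
prox(-9.9964) = sign(-9.9964)*max(|-9.9964| - 2.76, 0) = -7.2364
prox(x) = [-0.6734, 0.0, -6.3434, -7.2364]
||prox(x)||_1 = 0.6734 + 0.0 + 6.3434 + 7.2364 = 14.2532


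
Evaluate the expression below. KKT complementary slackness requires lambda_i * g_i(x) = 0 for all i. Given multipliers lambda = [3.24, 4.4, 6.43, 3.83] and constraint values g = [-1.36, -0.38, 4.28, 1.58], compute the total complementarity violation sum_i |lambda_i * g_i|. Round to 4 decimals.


KKT complementary slackness check:
lambda_1 * g_1 = 3.24 * -1.36 = -4.4064
lambda_2 * g_2 = 4.4 * -0.38 = -1.672
lambda_3 * g_3 = 6.43 * 4.28 = 27.5204
lambda_4 * g_4 = 3.83 * 1.58 = 6.0514
Total violation = 4.4064 + 1.672 + 27.5204 + 6.0514 = 39.6502


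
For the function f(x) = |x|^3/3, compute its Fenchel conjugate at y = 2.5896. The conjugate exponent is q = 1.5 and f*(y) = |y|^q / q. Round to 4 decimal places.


The conjugate exponent q satisfies 1/p + 1/q = 1.
p = 3, so q = 3/(3 - 1) = 1.5
|y|^q = 2.5896^1.5 = 4.1672
f*(2.5896) = 4.1672 / 1.5 = 2.7782


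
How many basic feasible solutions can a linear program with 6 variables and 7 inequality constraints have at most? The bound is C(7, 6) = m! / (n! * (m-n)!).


Each vertex corresponds to some choice of n active constraints out of m, so the number of vertices is at most C(m, n) = m! / (n!(m-n)!).
m = 7, n = 6
Numerator: 7 * 6 * 5 * 4 * 3 * 2
Denominator: 6! = 720
C(7, 6) = 7


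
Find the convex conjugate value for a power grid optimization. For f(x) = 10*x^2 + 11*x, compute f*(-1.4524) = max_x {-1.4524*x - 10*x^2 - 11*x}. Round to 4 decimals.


f*(y) = sup_x {y*x - a*x^2 - b*x} = sup_x {(y-b)*x - a*x^2}
FOC: (y - b) - 2a*x = 0 => x* = (y - b)/(2a)
x* = (-1.4524 - 11)/(2*10) = -0.6226
f*(-1.4524) = (y-b)^2/(4a) = (-1.4524 - 11)^2/(4*10)
= 155.0623/40 = 3.8766


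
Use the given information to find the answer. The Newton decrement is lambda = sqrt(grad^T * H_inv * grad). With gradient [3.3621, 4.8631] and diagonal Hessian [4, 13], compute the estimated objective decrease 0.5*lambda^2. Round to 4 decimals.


Step 1: H is diagonal, so H^(-1) * g = [0.8405, 0.3741].
Step 2: g^T H^(-1) g = sum_i g_i^2 / H_ii
  = (3.3621)^2/4 + (4.8631)^2/13
  = 2.8259 + 1.8192 = 4.6451
Step 3: Objective decrease = 0.5 * g^T H^(-1) g = 2.3226


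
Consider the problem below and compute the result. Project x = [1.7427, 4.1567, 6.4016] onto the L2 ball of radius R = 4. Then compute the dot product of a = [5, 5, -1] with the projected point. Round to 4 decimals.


Step 1: Compute ||x|| (intermediates to 6 decimals).
||x|| = sqrt(1.7427^2 + 4.1567^2 + 6.4016^2) = 7.829153
Step 2: Project.
Since ||x|| > R, scale = R/||x|| = 4/7.829153 = 0.510911, proj(x) = scale * x
proj(x) = [0.890365, 2.123704, 3.270648]
Step 3: Dot product.
a^T * proj(x) = 5*0.890365 + 5*2.123704 - 1*3.270648 = 11.7997


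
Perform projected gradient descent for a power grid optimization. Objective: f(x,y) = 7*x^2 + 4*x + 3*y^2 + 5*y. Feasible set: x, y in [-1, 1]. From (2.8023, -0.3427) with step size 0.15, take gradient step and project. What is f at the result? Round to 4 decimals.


Step 1: Compute gradient at (2.8023, -0.3427).
grad_x = 2*7*2.8023 + 4 = 43.2322
grad_y = 2*3*-0.3427 + 5 = 2.9438
Step 2: Gradient step.
x_raw = 2.8023 - 0.15*43.2322 = -3.6825
y_raw = -0.3427 - 0.15*2.9438 = -0.7843
Step 3: Project onto [-1, 1].
x_proj = clip(-3.6825) = -1.0
y_proj = clip(-0.7843) = -0.7843
Step 4: Evaluate f.
f(-1.0, -0.7843) = 0.9239


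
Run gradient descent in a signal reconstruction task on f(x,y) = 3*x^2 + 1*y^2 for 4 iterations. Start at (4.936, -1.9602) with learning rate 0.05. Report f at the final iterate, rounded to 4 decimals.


Gradient descent on f(x,y) = 3*x^2 + 1*y^2.
Starting point: (4.936, -1.9602), alpha = 0.05
Step 1: grad_x = 2*3*4.936 = 29.616, grad_y = 2*1*-1.9602 = -3.9204
  x_1 = 4.936 - 0.05*29.616 = 3.4552
  y_1 = -1.9602 - 0.05*-3.9204 = -1.7642
Step 2: grad_x = 2*3*3.4552 = 20.7312, grad_y = 2*1*-1.7642 = -3.5284
  x_2 = 3.4552 - 0.05*20.7312 = 2.4186
  y_2 = -1.7642 - 0.05*-3.5284 = -1.5878
Step 3: grad_x = 2*3*2.4186 = 14.5118, grad_y = 2*1*-1.5878 = -3.1755
  x_3 = 2.4186 - 0.05*14.5118 = 1.693
  y_3 = -1.5878 - 0.05*-3.1755 = -1.429
Step 4: grad_x = 2*3*1.693 = 10.1583, grad_y = 2*1*-1.429 = -2.858
  x_4 = 1.693 - 0.05*10.1583 = 1.1851
  y_4 = -1.429 - 0.05*-2.858 = -1.2861
f(1.1851, -1.2861) = 3*1.1851^2 + 1*(-1.2861)^2 = 5.8676


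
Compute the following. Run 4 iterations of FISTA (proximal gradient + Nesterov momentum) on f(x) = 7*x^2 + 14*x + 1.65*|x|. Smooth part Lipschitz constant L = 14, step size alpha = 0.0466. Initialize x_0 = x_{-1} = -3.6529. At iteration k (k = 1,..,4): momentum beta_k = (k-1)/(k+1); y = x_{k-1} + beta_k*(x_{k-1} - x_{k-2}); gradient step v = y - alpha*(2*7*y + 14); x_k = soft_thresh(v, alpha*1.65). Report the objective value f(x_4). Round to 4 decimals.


FISTA on f(x) = 7*x^2 + 14*x + 1.65*|x|
L = 14, alpha = 0.0466
Iteration 1: beta = 0.0, y = -3.6529 + 0.0*(-3.6529 + 3.6529) = -3.6529
  grad(y) = -37.1406, v = y - alpha*grad = -1.9221
  prox(v) = soft_thresh(-1.9221, 0.0769) = -1.8453
Iteration 2: beta = 0.3333, y = -1.8453 + 0.3333*(-1.8453 + 3.6529) = -1.2427
  grad(y) = -3.398, v = y - alpha*grad = -1.0844
  prox(v) = soft_thresh(-1.0844, 0.0769) = -1.0075
Iteration 3: beta = 0.5, y = -1.0075 + 0.5*(-1.0075 + 1.8453) = -0.5886
  grad(y) = 5.7598, v = y - alpha*grad = -0.857
  prox(v) = soft_thresh(-0.857, 0.0769) = -0.7801
Iteration 4: beta = 0.6, y = -0.7801 + 0.6*(-0.7801 + 1.0075) = -0.6437
  grad(y) = 4.9885, v = y - alpha*grad = -0.8761
  prox(v) = soft_thresh(-0.8761, 0.0769) = -0.7993
f(x_4) = 7*(-0.7993)^2 + 14*(-0.7993) + 1.65*|-0.7993| = -5.3991


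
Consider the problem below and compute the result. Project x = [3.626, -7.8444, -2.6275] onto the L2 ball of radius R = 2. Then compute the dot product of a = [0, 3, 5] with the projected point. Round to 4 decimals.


Step 1: Compute ||x|| (intermediates to 6 decimals).
||x|| = sqrt(3.626^2 + (-7.8444)^2 + (-2.6275)^2) = 9.03251
Step 2: Project.
Since ||x|| > R, scale = R/||x|| = 2/9.03251 = 0.221422, proj(x) = scale * x
proj(x) = [0.802876, -1.736923, -0.581786]
Step 3: Dot product.
a^T * proj(x) = 0*0.802876 + 3*(-1.736923) + 5*(-0.581786) = -8.1197


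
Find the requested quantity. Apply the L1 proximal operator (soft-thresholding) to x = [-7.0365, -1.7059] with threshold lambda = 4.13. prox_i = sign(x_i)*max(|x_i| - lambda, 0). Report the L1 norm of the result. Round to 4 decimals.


Soft-thresholding with lambda = 4.13:
prox(-7.0365) = sign(-7.0365)*max(|-7.0365| - 4.13, 0) = -2.9065
prox(-1.7059) = sign(-1.7059)*max(|-1.7059| - 4.13, 0) = 0.0
prox(x) = [-2.9065, 0.0]
||prox(x)||_1 = 2.9065 + 0.0 = 2.9065


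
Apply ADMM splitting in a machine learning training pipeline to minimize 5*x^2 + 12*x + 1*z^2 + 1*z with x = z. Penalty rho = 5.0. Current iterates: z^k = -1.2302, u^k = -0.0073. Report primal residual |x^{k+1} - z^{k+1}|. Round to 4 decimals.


ADMM iteration with rho = 5.0, z^k = -1.2302, u^k = -0.0073
Step 1: x-update.
Minimize 5*x^2 + 12*x + (5.0/2)*(x + 1.2302 - 0.0073)^2
FOC: (2*5 + 5.0)*x = -12 + 5.0*(-1.2302 + 0.0073)
x^{k+1} = -1.2076
Step 2: z-update.
Minimize 1*z^2 + 1*z + (5.0/2)*(-1.2076 - z - 0.0073)^2
FOC: (2*1 + 5.0)*z = -1 + 5.0*(-1.2076 - 0.0073)
z^{k+1} = -1.0107
Step 3: u-update.
u^{k+1} = -0.0073 - 1.2076 + 1.0107 = -0.2043
Step 4: Primal residual = |-1.2076 + 1.0107| = 0.197


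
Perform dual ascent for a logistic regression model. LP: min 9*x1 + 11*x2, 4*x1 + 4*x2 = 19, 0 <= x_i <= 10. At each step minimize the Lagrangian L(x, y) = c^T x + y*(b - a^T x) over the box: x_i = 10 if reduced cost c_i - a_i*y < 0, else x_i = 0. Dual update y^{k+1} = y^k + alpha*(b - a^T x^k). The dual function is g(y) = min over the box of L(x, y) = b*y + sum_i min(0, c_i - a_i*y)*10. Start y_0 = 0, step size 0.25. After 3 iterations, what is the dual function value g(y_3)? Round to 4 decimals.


Dual ascent for LP: min 9*x1 + 11*x2, 4*x1 + 4*x2 = 19, 0 <= x_i <= 10
Step 1: y^k = 0.0, reduced costs: (9.0, 11.0)
  x^k = (0.0, 0.0), subgradient = b - a^T x = 19.0
  y^{k+1} = 0.0 + 0.25*19.0 = 4.75
Step 2: y^k = 4.75, reduced costs: (-10.0, -8.0)
  x^k = (10.0, 10.0), subgradient = b - a^T x = -61.0
  y^{k+1} = 4.75 + 0.25*-61.0 = -10.5
Step 3: y^k = -10.5, reduced costs: (51.0, 53.0)
  x^k = (0.0, 0.0), subgradient = b - a^T x = 19.0
  y^{k+1} = -10.5 + 0.25*19.0 = -5.75
Dual objective at y_3 = -5.75: reduced costs (32.0, 34.0), box minimizer x = (0.0, 0.0)
g(y_3) = b*y + (c1 - a1*y)*x1 + (c2 - a2*y)*x2 = 19*(-5.75) + 32.0*0.0 + 34.0*0.0 = -109.25 + 0.0 + 0.0 = -109.25


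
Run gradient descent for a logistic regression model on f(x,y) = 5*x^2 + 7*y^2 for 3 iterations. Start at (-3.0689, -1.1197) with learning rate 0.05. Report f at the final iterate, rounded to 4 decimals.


Gradient descent on f(x,y) = 5*x^2 + 7*y^2.
Starting point: (-3.0689, -1.1197), alpha = 0.05
Step 1: grad_x = 2*5*-3.0689 = -30.689, grad_y = 2*7*-1.1197 = -15.6758
  x_1 = -3.0689 - 0.05*-30.689 = -1.5345
  y_1 = -1.1197 - 0.05*-15.6758 = -0.3359
Step 2: grad_x = 2*5*-1.5345 = -15.3445, grad_y = 2*7*-0.3359 = -4.7027
  x_2 = -1.5345 - 0.05*-15.3445 = -0.7672
  y_2 = -0.3359 - 0.05*-4.7027 = -0.1008
Step 3: grad_x = 2*5*-0.7672 = -7.6723, grad_y = 2*7*-0.1008 = -1.4108
  x_3 = -0.7672 - 0.05*-7.6723 = -0.3836
  y_3 = -0.1008 - 0.05*-1.4108 = -0.0302
f(-0.3836, -0.0302) = 5*(-0.3836)^2 + 7*(-0.0302)^2 = 0.7422


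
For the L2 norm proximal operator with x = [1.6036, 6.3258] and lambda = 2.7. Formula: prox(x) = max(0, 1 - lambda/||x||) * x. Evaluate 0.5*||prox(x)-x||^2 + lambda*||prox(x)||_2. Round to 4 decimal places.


Step 1: Compute ||x||.
||x|| = 6.5259
Step 2: Compute scaling factor.
scale = max(0, 1 - 2.7/6.5259) = 0.5863
Step 3: prox(x) = [0.9401, 3.7086]
||prox(x)|| = 3.8259
Step 4: Proximal objective.
0.5*||prox-x||^2 = 3.645
lambda*||prox|| = 10.3299
Total = 13.9749


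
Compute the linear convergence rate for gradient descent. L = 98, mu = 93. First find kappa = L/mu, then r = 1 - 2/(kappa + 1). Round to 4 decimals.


Step 1: Compute the condition number.
kappa = L/mu = 98/93 = 1.0538
Step 2: Compute the convergence rate.
r = 1 - 2/(kappa + 1) = 1 - 2*mu/(L + mu) = (L - mu)/(L + mu) = 5/191 = 0.0262


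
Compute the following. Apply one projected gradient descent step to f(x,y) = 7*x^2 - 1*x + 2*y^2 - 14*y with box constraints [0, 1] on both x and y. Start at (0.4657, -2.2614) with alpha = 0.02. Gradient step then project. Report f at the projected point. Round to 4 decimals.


Step 1: Compute gradient at (0.4657, -2.2614).
grad_x = 2*7*0.4657 - 1 = 5.5198
grad_y = 2*2*-2.2614 - 14 = -23.0456
Step 2: Gradient step.
x_raw = 0.4657 - 0.02*5.5198 = 0.3553
y_raw = -2.2614 - 0.02*-23.0456 = -1.8005
Step 3: Project onto [0, 1].
x_proj = clip(0.3553) = 0.3553
y_proj = clip(-1.8005) = 0.0
Step 4: Evaluate f.
f(0.3553, 0.0) = 0.5284


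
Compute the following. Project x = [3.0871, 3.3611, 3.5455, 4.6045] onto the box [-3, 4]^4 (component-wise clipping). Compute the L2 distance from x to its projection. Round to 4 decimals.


Project each component onto [-3, 4].
clip(3.0871) = 3.0871, clip(3.3611) = 3.3611, clip(3.5455) = 3.5455, clip(4.6045) = 4.0
Projection = [3.0871, 3.3611, 3.5455, 4.0]
Squared diffs: [0.0, 0.0, 0.0, 0.3654]
Distance = sqrt(0.3654) = 0.6045


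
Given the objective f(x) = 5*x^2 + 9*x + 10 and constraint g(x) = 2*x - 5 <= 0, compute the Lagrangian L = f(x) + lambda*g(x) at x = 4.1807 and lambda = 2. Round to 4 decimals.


Step 1: Evaluate f(x).
f(4.1807) = 5*4.1807^2 + 9*4.1807 + 10 = 135.0176
Step 2: Evaluate g(x).
g(4.1807) = 2*4.1807 - 5 = 3.3614
Step 3: Compute Lagrangian.
L = 135.0176 + 2*3.3614 = 141.7404


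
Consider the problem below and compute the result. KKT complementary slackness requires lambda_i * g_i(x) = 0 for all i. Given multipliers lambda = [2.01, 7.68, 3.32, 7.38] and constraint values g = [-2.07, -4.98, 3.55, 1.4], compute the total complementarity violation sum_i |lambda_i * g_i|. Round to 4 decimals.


KKT complementary slackness check:
lambda_1 * g_1 = 2.01 * -2.07 = -4.1607
lambda_2 * g_2 = 7.68 * -4.98 = -38.2464
lambda_3 * g_3 = 3.32 * 3.55 = 11.786
lambda_4 * g_4 = 7.38 * 1.4 = 10.332
Total violation = 4.1607 + 38.2464 + 11.786 + 10.332 = 64.5251


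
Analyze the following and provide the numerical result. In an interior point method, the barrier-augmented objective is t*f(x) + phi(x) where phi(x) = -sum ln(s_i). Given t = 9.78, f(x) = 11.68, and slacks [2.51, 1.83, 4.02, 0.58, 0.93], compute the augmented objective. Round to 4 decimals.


Step 1: Compute log-barrier.
ln values: [0.9203, 0.6043, 1.3913, -0.5447, -0.0726]
phi = -(0.9203 + 0.6043 + 1.3913 - 0.5447 - 0.0726) = -2.2986
Step 2: Compute augmented objective.
t*f(x) = 9.78*11.68 = 114.2304
Total = 114.2304 - 2.2986 = 111.9318


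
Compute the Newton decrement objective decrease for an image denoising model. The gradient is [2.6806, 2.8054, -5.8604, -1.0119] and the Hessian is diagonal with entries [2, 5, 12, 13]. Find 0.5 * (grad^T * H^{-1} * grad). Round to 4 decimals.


Step 1: H is diagonal, so H^(-1) * g = [1.3403, 0.5611, -0.4884, -0.0778].
Step 2: g^T H^(-1) g = sum_i g_i^2 / H_ii
  = (2.6806)^2/2 + (2.8054)^2/5 + (-5.8604)^2/12 + (-1.0119)^2/13
  = 3.5928 + 1.5741 + 2.862 + 0.0788 = 8.1077
Step 3: Objective decrease = 0.5 * g^T H^(-1) g = 4.0538


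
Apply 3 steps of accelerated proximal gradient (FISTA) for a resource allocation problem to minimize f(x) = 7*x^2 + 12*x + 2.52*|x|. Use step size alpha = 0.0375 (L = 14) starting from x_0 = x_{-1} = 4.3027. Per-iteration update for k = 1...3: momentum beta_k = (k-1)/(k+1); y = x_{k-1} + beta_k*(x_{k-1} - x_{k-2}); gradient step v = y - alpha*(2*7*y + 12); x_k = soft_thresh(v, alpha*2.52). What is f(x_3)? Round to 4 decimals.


FISTA on f(x) = 7*x^2 + 12*x + 2.52*|x|
L = 14, alpha = 0.0375
Iteration 1: beta = 0.0, y = 4.3027 + 0.0*(4.3027 - 4.3027) = 4.3027
  grad(y) = 72.2378, v = y - alpha*grad = 1.5938
  prox(v) = soft_thresh(1.5938, 0.0945) = 1.4993
Iteration 2: beta = 0.3333, y = 1.4993 + 0.3333*(1.4993 - 4.3027) = 0.5648
  grad(y) = 19.9073, v = y - alpha*grad = -0.1817
  prox(v) = soft_thresh(-0.1817, 0.0945) = -0.0872
Iteration 3: beta = 0.5, y = -0.0872 + 0.5*(-0.0872 - 1.4993) = -0.8805
  grad(y) = -0.3265, v = y - alpha*grad = -0.8682
  prox(v) = soft_thresh(-0.8682, 0.0945) = -0.7737
f(x_3) = 7*(-0.7737)^2 + 12*(-0.7737) + 2.52*|-0.7737| = -3.1444


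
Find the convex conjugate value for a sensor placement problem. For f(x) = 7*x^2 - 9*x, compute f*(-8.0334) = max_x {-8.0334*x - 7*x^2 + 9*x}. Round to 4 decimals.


f*(y) = sup_x {y*x - a*x^2 - b*x} = sup_x {(y-b)*x - a*x^2}
FOC: (y - b) - 2a*x = 0 => x* = (y - b)/(2a)
x* = (-8.0334 + 9)/(2*7) = 0.069
f*(-8.0334) = (y-b)^2/(4a) = (-8.0334 + 9)^2/(4*7)
= 0.9343/28 = 0.0334


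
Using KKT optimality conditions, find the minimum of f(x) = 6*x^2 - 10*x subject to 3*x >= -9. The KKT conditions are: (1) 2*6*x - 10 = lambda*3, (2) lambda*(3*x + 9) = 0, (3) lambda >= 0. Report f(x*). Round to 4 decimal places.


Step 1: Try lambda = 0 (constraint inactive).
Stationarity: 2*6*x - 10 = 0
x* = 10/(2*6) = 5/6 = 0.8333 (rounded; the exact value 5/6 is used below)
Check constraint: 3*0.8333 = 2.4999 >= -9 -- satisfied.
Step 2: Compute optimal value.
f(x*) = 6*(5/6)^2 - 10*(5/6) = -4.1667


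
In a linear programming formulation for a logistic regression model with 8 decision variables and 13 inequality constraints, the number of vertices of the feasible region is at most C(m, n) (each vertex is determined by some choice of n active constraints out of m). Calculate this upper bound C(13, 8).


Each vertex corresponds to some choice of n active constraints out of m, so the number of vertices is at most C(m, n) = m! / (n!(m-n)!).
m = 13, n = 8
Numerator: 13 * 12 * 11 * 10 * 9 * 8 * 7 * 6
Denominator: 8! = 40320
C(13, 8) = 1287


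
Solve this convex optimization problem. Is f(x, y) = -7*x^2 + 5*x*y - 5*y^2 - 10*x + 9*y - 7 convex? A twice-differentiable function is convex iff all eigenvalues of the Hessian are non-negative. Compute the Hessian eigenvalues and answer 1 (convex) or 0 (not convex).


The Hessian of f(x,y) = -7*x^2 + 5*x*y - 5*y^2 - 10*x + 9*y - 7 is:
H = [[-14, 5], [5, -10]]
Trace = -14 - 10 = -24
Determinant = -14*-10 - (5)^2 = 115
Discriminant = (-24)^2 - 4*115 = 116.0
Eigenvalues: lambda_1 = -17.3852, lambda_2 = -6.6148
The function is not convex.

0


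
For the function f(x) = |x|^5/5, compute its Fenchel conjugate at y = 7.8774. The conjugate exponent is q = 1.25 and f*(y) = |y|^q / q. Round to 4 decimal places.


The conjugate exponent q satisfies 1/p + 1/q = 1.
p = 5, so q = 5/(5 - 1) = 1.25
|y|^q = 7.8774^1.25 = 13.1971
f*(7.8774) = 13.1971 / 1.25 = 10.5577


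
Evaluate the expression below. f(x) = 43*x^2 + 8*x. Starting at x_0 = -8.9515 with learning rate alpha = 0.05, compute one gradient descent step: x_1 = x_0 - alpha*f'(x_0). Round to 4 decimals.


We compute the gradient at x_0 and apply the update.
f'(x) = 86*x + 8
f'(-8.9515) = 86*-8.9515 + 8 = -761.829
x_1 = -8.9515 - 0.05*-761.829 = 29.14


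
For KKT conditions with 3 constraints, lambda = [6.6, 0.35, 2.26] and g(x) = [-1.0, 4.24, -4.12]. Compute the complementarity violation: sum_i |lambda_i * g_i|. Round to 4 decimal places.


KKT complementary slackness check:
lambda_1 * g_1 = 6.6 * -1.0 = -6.6
lambda_2 * g_2 = 0.35 * 4.24 = 1.484
lambda_3 * g_3 = 2.26 * -4.12 = -9.3112
Total violation = 6.6 + 1.484 + 9.3112 = 17.3952


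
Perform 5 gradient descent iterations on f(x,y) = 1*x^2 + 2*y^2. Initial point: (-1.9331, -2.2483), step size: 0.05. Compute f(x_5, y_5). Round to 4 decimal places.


Gradient descent on f(x,y) = 1*x^2 + 2*y^2.
Starting point: (-1.9331, -2.2483), alpha = 0.05
Step 1: grad_x = 2*1*-1.9331 = -3.8662, grad_y = 2*2*-2.2483 = -8.9932
  x_1 = -1.9331 - 0.05*-3.8662 = -1.7398
  y_1 = -2.2483 - 0.05*-8.9932 = -1.7986
Step 2: grad_x = 2*1*-1.7398 = -3.4796, grad_y = 2*2*-1.7986 = -7.1946
  x_2 = -1.7398 - 0.05*-3.4796 = -1.5658
  y_2 = -1.7986 - 0.05*-7.1946 = -1.4389
Step 3: grad_x = 2*1*-1.5658 = -3.1316, grad_y = 2*2*-1.4389 = -5.7556
  x_3 = -1.5658 - 0.05*-3.1316 = -1.4092
  y_3 = -1.4389 - 0.05*-5.7556 = -1.1511
Step 4: grad_x = 2*1*-1.4092 = -2.8185, grad_y = 2*2*-1.1511 = -4.6045
  x_4 = -1.4092 - 0.05*-2.8185 = -1.2683
  y_4 = -1.1511 - 0.05*-4.6045 = -0.9209
Step 5: grad_x = 2*1*-1.2683 = -2.5366, grad_y = 2*2*-0.9209 = -3.6836
  x_5 = -1.2683 - 0.05*-2.5366 = -1.1415
  y_5 = -0.9209 - 0.05*-3.6836 = -0.7367
f(-1.1415, -0.7367) = 1*(-1.1415)^2 + 2*(-0.7367)^2 = 2.3885


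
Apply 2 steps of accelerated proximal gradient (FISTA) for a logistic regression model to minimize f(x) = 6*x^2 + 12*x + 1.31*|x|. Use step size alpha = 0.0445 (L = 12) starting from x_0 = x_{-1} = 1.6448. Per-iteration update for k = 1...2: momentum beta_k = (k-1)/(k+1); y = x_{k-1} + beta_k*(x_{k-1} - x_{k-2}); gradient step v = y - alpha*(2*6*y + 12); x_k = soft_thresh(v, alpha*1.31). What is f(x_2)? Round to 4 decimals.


FISTA on f(x) = 6*x^2 + 12*x + 1.31*|x|
L = 12, alpha = 0.0445
Iteration 1: beta = 0.0, y = 1.6448 + 0.0*(1.6448 - 1.6448) = 1.6448
  grad(y) = 31.7376, v = y - alpha*grad = 0.2325
  prox(v) = soft_thresh(0.2325, 0.0583) = 0.1742
Iteration 2: beta = 0.3333, y = 0.1742 + 0.3333*(0.1742 - 1.6448) = -0.316
  grad(y) = 8.2077, v = y - alpha*grad = -0.6813
  prox(v) = soft_thresh(-0.6813, 0.0583) = -0.623
f(x_2) = 6*(-0.623)^2 + 12*(-0.623) + 1.31*|-0.623| = -4.331


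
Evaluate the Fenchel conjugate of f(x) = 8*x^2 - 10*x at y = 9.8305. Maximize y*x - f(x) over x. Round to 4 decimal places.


f*(y) = sup_x {y*x - a*x^2 - b*x} = sup_x {(y-b)*x - a*x^2}
FOC: (y - b) - 2a*x = 0 => x* = (y - b)/(2a)
x* = (9.8305 + 10)/(2*8) = 1.2394
f*(9.8305) = (y-b)^2/(4a) = (9.8305 + 10)^2/(4*8)
= 393.2487/32 = 12.289


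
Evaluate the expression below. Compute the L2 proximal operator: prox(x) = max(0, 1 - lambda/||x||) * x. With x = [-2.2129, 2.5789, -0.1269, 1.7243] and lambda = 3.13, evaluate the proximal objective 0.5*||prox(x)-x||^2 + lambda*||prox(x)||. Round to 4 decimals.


Step 1: Compute ||x||.
||x|| = 3.8127
Step 2: Compute scaling factor.
scale = max(0, 1 - 3.13/3.8127) = 0.1791
Step 3: prox(x) = [-0.3963, 0.4618, -0.0227, 0.3088]
||prox(x)|| = 0.6827
Step 4: Proximal objective.
0.5*||prox-x||^2 = 4.8985
lambda*||prox|| = 2.1369
Total = 7.0354


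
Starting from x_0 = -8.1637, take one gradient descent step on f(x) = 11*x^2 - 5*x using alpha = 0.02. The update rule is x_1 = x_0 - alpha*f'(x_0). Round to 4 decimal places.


We compute the gradient at x_0 and apply the update.
f'(x) = 22*x - 5
f'(-8.1637) = 22*-8.1637 - 5 = -184.6014
x_1 = -8.1637 - 0.02*-184.6014 = -4.4717


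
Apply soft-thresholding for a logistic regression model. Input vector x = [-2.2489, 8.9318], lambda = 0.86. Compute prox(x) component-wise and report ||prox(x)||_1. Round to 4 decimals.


Soft-thresholding with lambda = 0.86:
prox(-2.2489) = sign(-2.2489)*max(|-2.2489| - 0.86, 0) = -1.3889
prox(8.9318) = sign(8.9318)*max(|8.9318| - 0.86, 0) = 8.0718
prox(x) = [-1.3889, 8.0718]
||prox(x)||_1 = 1.3889 + 8.0718 = 9.4607


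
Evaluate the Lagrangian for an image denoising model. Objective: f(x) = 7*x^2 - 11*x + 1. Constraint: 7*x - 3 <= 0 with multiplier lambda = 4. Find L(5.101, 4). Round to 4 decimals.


Step 1: Evaluate f(x).
f(5.101) = 7*5.101^2 - 11*5.101 + 1 = 127.0304
Step 2: Evaluate g(x).
g(5.101) = 7*5.101 - 3 = 32.707
Step 3: Compute Lagrangian.
L = 127.0304 + 4*32.707 = 257.8584


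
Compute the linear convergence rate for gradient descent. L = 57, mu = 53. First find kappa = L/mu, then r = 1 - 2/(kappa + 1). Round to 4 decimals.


Step 1: Compute the condition number.
kappa = L/mu = 57/53 = 1.0755
Step 2: Compute the convergence rate.
r = 1 - 2/(kappa + 1) = 1 - 2*mu/(L + mu) = (L - mu)/(L + mu) = 4/110 = 0.0364


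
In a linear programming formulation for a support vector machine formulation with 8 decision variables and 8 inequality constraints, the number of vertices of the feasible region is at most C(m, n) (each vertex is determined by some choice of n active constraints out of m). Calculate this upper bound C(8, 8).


Each vertex corresponds to some choice of n active constraints out of m, so the number of vertices is at most C(m, n) = m! / (n!(m-n)!).
m = 8, n = 8
Numerator: 8 * 7 * 6 * 5 * 4 * 3 * 2 * 1
Denominator: 8! = 40320
C(8, 8) = 1


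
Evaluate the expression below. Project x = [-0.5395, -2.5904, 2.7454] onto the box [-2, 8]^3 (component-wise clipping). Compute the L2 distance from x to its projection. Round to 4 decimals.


Project each component onto [-2, 8].
clip(-0.5395) = -0.5395, clip(-2.5904) = -2.0, clip(2.7454) = 2.7454
Projection = [-0.5395, -2.0, 2.7454]
Squared diffs: [0.0, 0.3486, 0.0]
Distance = sqrt(0.3486) = 0.5904


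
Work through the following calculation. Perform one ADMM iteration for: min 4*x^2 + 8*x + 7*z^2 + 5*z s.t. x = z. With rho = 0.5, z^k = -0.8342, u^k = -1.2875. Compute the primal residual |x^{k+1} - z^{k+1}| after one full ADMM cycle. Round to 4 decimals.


ADMM iteration with rho = 0.5, z^k = -0.8342, u^k = -1.2875
Step 1: x-update.
Minimize 4*x^2 + 8*x + (0.5/2)*(x + 0.8342 - 1.2875)^2
FOC: (2*4 + 0.5)*x = -8 + 0.5*(-0.8342 + 1.2875)
x^{k+1} = -0.9145
Step 2: z-update.
Minimize 7*z^2 + 5*z + (0.5/2)*(-0.9145 - z - 1.2875)^2
FOC: (2*7 + 0.5)*z = -5 + 0.5*(-0.9145 - 1.2875)
z^{k+1} = -0.4208
Step 3: u-update.
u^{k+1} = -1.2875 - 0.9145 + 0.4208 = -1.7813
Step 4: Primal residual = |-0.9145 + 0.4208| = 0.4938


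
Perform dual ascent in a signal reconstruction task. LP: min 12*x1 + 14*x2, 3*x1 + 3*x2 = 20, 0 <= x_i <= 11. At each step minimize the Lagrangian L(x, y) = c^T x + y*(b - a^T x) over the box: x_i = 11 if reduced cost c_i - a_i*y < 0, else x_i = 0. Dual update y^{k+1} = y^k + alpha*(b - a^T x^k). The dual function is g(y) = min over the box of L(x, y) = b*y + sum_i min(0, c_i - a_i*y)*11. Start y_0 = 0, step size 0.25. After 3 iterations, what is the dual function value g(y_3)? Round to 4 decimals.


Dual ascent for LP: min 12*x1 + 14*x2, 3*x1 + 3*x2 = 20, 0 <= x_i <= 11
Step 1: y^k = 0.0, reduced costs: (12.0, 14.0)
  x^k = (0.0, 0.0), subgradient = b - a^T x = 20.0
  y^{k+1} = 0.0 + 0.25*20.0 = 5.0
Step 2: y^k = 5.0, reduced costs: (-3.0, -1.0)
  x^k = (11.0, 11.0), subgradient = b - a^T x = -46.0
  y^{k+1} = 5.0 + 0.25*-46.0 = -6.5
Step 3: y^k = -6.5, reduced costs: (31.5, 33.5)
  x^k = (0.0, 0.0), subgradient = b - a^T x = 20.0
  y^{k+1} = -6.5 + 0.25*20.0 = -1.5
Dual objective at y_3 = -1.5: reduced costs (16.5, 18.5), box minimizer x = (0.0, 0.0)
g(y_3) = b*y + (c1 - a1*y)*x1 + (c2 - a2*y)*x2 = 20*(-1.5) + 16.5*0.0 + 18.5*0.0 = -30.0 + 0.0 + 0.0 = -30.0


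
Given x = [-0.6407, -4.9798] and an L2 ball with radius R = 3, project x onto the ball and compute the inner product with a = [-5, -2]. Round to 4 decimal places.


Step 1: Compute ||x|| (intermediates to 6 decimals).
||x|| = sqrt((-0.6407)^2 + (-4.9798)^2) = 5.020847
Step 2: Project.
Since ||x|| > R, scale = R/||x|| = 3/5.020847 = 0.597509, proj(x) = scale * x
proj(x) = [-0.382824, -2.975475]
Step 3: Dot product.
a^T * proj(x) = -5*(-0.382824) - 2*(-2.975475) = 7.8651


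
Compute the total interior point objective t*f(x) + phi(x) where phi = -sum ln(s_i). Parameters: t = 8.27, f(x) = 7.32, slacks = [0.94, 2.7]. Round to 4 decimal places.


Step 1: Compute log-barrier.
ln values: [-0.0619, 0.9933]
phi = -(-0.0619 + 0.9933) = -0.9314
Step 2: Compute augmented objective.
t*f(x) = 8.27*7.32 = 60.5364
Total = 60.5364 - 0.9314 = 59.605


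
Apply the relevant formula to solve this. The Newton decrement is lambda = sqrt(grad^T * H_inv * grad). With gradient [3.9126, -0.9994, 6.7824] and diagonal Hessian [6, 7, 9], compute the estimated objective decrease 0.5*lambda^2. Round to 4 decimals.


Step 1: H is diagonal, so H^(-1) * g = [0.6521, -0.1428, 0.7536].
Step 2: g^T H^(-1) g = sum_i g_i^2 / H_ii
  = (3.9126)^2/6 + (-0.9994)^2/7 + (6.7824)^2/9
  = 2.5514 + 0.1427 + 5.1112 = 7.8053
Step 3: Objective decrease = 0.5 * g^T H^(-1) g = 3.9027


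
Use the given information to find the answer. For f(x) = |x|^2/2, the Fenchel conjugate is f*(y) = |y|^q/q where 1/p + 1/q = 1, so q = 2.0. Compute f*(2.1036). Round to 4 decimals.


The conjugate exponent q satisfies 1/p + 1/q = 1.
p = 2, so q = 2/(2 - 1) = 2.0
|y|^q = 2.1036^2.0 = 4.4251
f*(2.1036) = 4.4251 / 2.0 = 2.2126


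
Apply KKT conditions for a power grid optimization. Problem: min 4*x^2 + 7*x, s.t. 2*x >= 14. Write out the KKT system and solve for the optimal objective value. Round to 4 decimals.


Step 1: Try lambda = 0 (constraint inactive).
x_unc = -7/(2*4) = -0.875
Check: 2*-0.875 = -1.75 < 14 -- violated!
Step 2: Constraint must be active: 2*x = 14
x* = 14/2 = 7.0
lambda = (2*4*7.0 + 7)/2 = 31.5
Step 3: Compute optimal value.
f(x*) = 4*7.0^2 + 7*7.0 = 245.0


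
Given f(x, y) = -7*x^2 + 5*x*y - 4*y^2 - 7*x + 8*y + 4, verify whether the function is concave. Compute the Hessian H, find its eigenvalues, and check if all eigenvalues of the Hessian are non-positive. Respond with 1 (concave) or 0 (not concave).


The Hessian of f(x,y) = -7*x^2 + 5*x*y - 4*y^2 - 7*x + 8*y + 4 is:
H = [[-14, 5], [5, -8]]
Trace = -14 - 8 = -22
Determinant = -14*-8 - (5)^2 = 87
Discriminant = (-22)^2 - 4*87 = 136.0
Eigenvalues: lambda_1 = -16.831, lambda_2 = -5.169
The function is concave.

1


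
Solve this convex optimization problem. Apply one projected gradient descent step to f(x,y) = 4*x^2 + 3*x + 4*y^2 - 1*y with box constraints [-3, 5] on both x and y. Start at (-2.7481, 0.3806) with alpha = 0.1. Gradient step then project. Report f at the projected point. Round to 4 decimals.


Step 1: Compute gradient at (-2.7481, 0.3806).
grad_x = 2*4*-2.7481 + 3 = -18.9848
grad_y = 2*4*0.3806 - 1 = 2.0448
Step 2: Gradient step.
x_raw = -2.7481 - 0.1*-18.9848 = -0.8496
y_raw = 0.3806 - 0.1*2.0448 = 0.1761
Step 3: Project onto [-3, 5].
x_proj = clip(-0.8496) = -0.8496
y_proj = clip(0.1761) = 0.1761
Step 4: Evaluate f.
f(-0.8496, 0.1761) = 0.2865
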